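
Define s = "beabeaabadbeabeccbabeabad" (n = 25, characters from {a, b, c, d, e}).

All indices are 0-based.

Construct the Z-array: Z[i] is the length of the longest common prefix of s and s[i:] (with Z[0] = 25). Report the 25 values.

[25, 0, 0, 3, 0, 0, 0, 1, 0, 0, 5, 0, 0, 2, 0, 0, 0, 1, 0, 4, 0, 0, 1, 0, 0]

Z[0]=25
i=1: outside box; Z[1]=0
i=2: outside box; Z[2]=0
i=3: outside box; Z[3]=3 grow→box=[3,6)
i=4: min(r-i=2, Z[1]=0)=0; Z[4]=0
i=5: min(r-i=1, Z[2]=0)=0; Z[5]=0
i=6: outside box; Z[6]=0
i=7: outside box; Z[7]=1 grow→box=[7,8)
i=8: outside box; Z[8]=0
i=9: outside box; Z[9]=0
i=10: outside box; Z[10]=5 grow→box=[10,15)
i=11: min(r-i=4, Z[1]=0)=0; Z[11]=0
i=12: min(r-i=3, Z[2]=0)=0; Z[12]=0
i=13: min(r-i=2, Z[3]=3)=2; Z[13]=2
i=14: min(r-i=1, Z[4]=0)=0; Z[14]=0
i=15: outside box; Z[15]=0
i=16: outside box; Z[16]=0
i=17: outside box; Z[17]=1 grow→box=[17,18)
i=18: outside box; Z[18]=0
i=19: outside box; Z[19]=4 grow→box=[19,23)
i=20: min(r-i=3, Z[1]=0)=0; Z[20]=0
i=21: min(r-i=2, Z[2]=0)=0; Z[21]=0
i=22: min(r-i=1, Z[3]=3)=1; Z[22]=1
i=23: outside box; Z[23]=0
i=24: outside box; Z[24]=0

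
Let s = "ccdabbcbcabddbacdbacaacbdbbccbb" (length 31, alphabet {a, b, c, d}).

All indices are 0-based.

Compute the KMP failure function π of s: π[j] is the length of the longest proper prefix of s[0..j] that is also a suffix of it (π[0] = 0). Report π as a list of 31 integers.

[0, 1, 0, 0, 0, 0, 1, 0, 1, 0, 0, 0, 0, 0, 0, 1, 0, 0, 0, 1, 0, 0, 1, 0, 0, 0, 0, 1, 2, 0, 0]

π[0] = 0
j=1 s[j]='c': π[1]=1 (border 'c')
j=2 s[j]='d': k: 1→0; π[2]=0 (border '')
j=3 s[j]='a': π[3]=0 (border '')
j=4 s[j]='b': π[4]=0 (border '')
j=5 s[j]='b': π[5]=0 (border '')
j=6 s[j]='c': π[6]=1 (border 'c')
j=7 s[j]='b': k: 1→0; π[7]=0 (border '')
j=8 s[j]='c': π[8]=1 (border 'c')
j=9 s[j]='a': k: 1→0; π[9]=0 (border '')
j=10 s[j]='b': π[10]=0 (border '')
j=11 s[j]='d': π[11]=0 (border '')
j=12 s[j]='d': π[12]=0 (border '')
j=13 s[j]='b': π[13]=0 (border '')
j=14 s[j]='a': π[14]=0 (border '')
j=15 s[j]='c': π[15]=1 (border 'c')
j=16 s[j]='d': k: 1→0; π[16]=0 (border '')
j=17 s[j]='b': π[17]=0 (border '')
j=18 s[j]='a': π[18]=0 (border '')
j=19 s[j]='c': π[19]=1 (border 'c')
j=20 s[j]='a': k: 1→0; π[20]=0 (border '')
j=21 s[j]='a': π[21]=0 (border '')
j=22 s[j]='c': π[22]=1 (border 'c')
j=23 s[j]='b': k: 1→0; π[23]=0 (border '')
j=24 s[j]='d': π[24]=0 (border '')
j=25 s[j]='b': π[25]=0 (border '')
j=26 s[j]='b': π[26]=0 (border '')
j=27 s[j]='c': π[27]=1 (border 'c')
j=28 s[j]='c': π[28]=2 (border 'cc')
j=29 s[j]='b': k: 2→1→0; π[29]=0 (border '')
j=30 s[j]='b': π[30]=0 (border '')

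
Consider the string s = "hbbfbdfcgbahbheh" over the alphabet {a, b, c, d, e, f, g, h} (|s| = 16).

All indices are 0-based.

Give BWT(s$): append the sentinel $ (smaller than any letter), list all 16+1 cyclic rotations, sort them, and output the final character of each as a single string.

hbghfbhfbhbdce$ab

rank  rotation           last
    0  $hbbfbdfcgbahbheh  h
    1  ahbheh$hbbfbdfcgb  b
    2  bahbheh$hbbfbdfcg  g
    3  bbfbdfcgbahbheh$h  h
    4  bdfcgbahbheh$hbbf  f
    5  bfbdfcgbahbheh$hb  b
    6  bheh$hbbfbdfcgbah  h
    7  cgbahbheh$hbbfbdf  f
    8  dfcgbahbheh$hbbfb  b
    9  eh$hbbfbdfcgbahbh  h
   10  fbdfcgbahbheh$hbb  b
   11  fcgbahbheh$hbbfbd  d
   12  gbahbheh$hbbfbdfc  c
   13  h$hbbfbdfcgbahbhe  e
   14  hbbfbdfcgbahbheh$  $
   15  hbheh$hbbfbdfcgba  a
   16  heh$hbbfbdfcgbahb  b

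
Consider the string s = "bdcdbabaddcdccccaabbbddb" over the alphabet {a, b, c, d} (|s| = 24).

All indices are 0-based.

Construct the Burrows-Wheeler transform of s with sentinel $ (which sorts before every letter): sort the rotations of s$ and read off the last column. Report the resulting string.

bcbabddaab$bcccddddccbdba

rank  rotation                   last
    0  $bdcdbabaddcdccccaabbbddb  b
    1  aabbbddb$bdcdbabaddcdcccc  c
    2  abaddcdccccaabbbddb$bdcdb  b
    3  abbbddb$bdcdbabaddcdcccca  a
    4  addcdccccaabbbddb$bdcdbab  b
    5  b$bdcdbabaddcdccccaabbbdd  d
    6  babaddcdccccaabbbddb$bdcd  d
    7  baddcdccccaabbbddb$bdcdba  a
    8  bbbddb$bdcdbabaddcdccccaa  a
    9  bbddb$bdcdbabaddcdccccaab  b
   10  bdcdbabaddcdccccaabbbddb$  $
   11  bddb$bdcdbabaddcdccccaabb  b
   12  caabbbddb$bdcdbabaddcdccc  c
   13  ccaabbbddb$bdcdbabaddcdcc  c
   14  cccaabbbddb$bdcdbabaddcdc  c
   15  ccccaabbbddb$bdcdbabaddcd  d
   16  cdbabaddcdccccaabbbddb$bd  d
   17  cdccccaabbbddb$bdcdbabadd  d
   18  db$bdcdbabaddcdccccaabbbd  d
   19  dbabaddcdccccaabbbddb$bdc  c
   20  dccccaabbbddb$bdcdbabaddc  c
   21  dcdbabaddcdccccaabbbddb$b  b
   22  dcdccccaabbbddb$bdcdbabad  d
   23  ddb$bdcdbabaddcdccccaabbb  b
   24  ddcdccccaabbbddb$bdcdbaba  a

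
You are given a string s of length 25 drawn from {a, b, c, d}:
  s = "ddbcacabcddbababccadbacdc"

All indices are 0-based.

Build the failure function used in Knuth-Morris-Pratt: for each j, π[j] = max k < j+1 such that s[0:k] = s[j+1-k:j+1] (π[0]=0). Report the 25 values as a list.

π[0] = 0
j=1 s[j]='d': π[1]=1 (border 'd')
j=2 s[j]='b': k: 1→0; π[2]=0 (border '')
j=3 s[j]='c': π[3]=0 (border '')
j=4 s[j]='a': π[4]=0 (border '')
j=5 s[j]='c': π[5]=0 (border '')
j=6 s[j]='a': π[6]=0 (border '')
j=7 s[j]='b': π[7]=0 (border '')
j=8 s[j]='c': π[8]=0 (border '')
j=9 s[j]='d': π[9]=1 (border 'd')
j=10 s[j]='d': π[10]=2 (border 'dd')
j=11 s[j]='b': π[11]=3 (border 'ddb')
j=12 s[j]='a': k: 3→0; π[12]=0 (border '')
j=13 s[j]='b': π[13]=0 (border '')
j=14 s[j]='a': π[14]=0 (border '')
j=15 s[j]='b': π[15]=0 (border '')
j=16 s[j]='c': π[16]=0 (border '')
j=17 s[j]='c': π[17]=0 (border '')
j=18 s[j]='a': π[18]=0 (border '')
j=19 s[j]='d': π[19]=1 (border 'd')
j=20 s[j]='b': k: 1→0; π[20]=0 (border '')
j=21 s[j]='a': π[21]=0 (border '')
j=22 s[j]='c': π[22]=0 (border '')
j=23 s[j]='d': π[23]=1 (border 'd')
j=24 s[j]='c': k: 1→0; π[24]=0 (border '')

[0, 1, 0, 0, 0, 0, 0, 0, 0, 1, 2, 3, 0, 0, 0, 0, 0, 0, 0, 1, 0, 0, 0, 1, 0]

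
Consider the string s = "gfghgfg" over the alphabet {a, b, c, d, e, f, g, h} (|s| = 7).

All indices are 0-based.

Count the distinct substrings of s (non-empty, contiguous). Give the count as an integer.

rank→(start, suffix):
  0 → (5, 'fg')
  1 → (1, 'fghgfg')
  2 → (6, 'g')
  3 → (4, 'gfg')
  4 → (0, 'gfghgfg')
  5 → (2, 'ghgfg')
  6 → (3, 'hgfg')

SA = [5, 1, 6, 4, 0, 2, 3]
rank  pair      lcp
   1  s[5:],s[1:]  2  'fg'
   2  s[1:],s[6:]  0  ''
   3  s[6:],s[4:]  1  'g'
   4  s[4:],s[0:]  3  'gfg'
   5  s[0:],s[2:]  1  'g'
   6  s[2:],s[3:]  0  ''

n(n+1)/2 = 7·8/2 = 28
Σ LCP = 0 + 2 + 0 + 1 + 3 + 1 + 0 = 7
distinct = 28 − 7 = 21

21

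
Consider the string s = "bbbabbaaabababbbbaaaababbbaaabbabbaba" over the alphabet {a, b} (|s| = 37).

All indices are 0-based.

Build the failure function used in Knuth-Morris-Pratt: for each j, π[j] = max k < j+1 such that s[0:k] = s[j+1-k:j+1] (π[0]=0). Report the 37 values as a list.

π[0] = 0
j=1 s[j]='b': π[1]=1 (border 'b')
j=2 s[j]='b': π[2]=2 (border 'bb')
j=3 s[j]='a': k: 2→1→0; π[3]=0 (border '')
j=4 s[j]='b': π[4]=1 (border 'b')
j=5 s[j]='b': π[5]=2 (border 'bb')
j=6 s[j]='a': k: 2→1→0; π[6]=0 (border '')
j=7 s[j]='a': π[7]=0 (border '')
j=8 s[j]='a': π[8]=0 (border '')
j=9 s[j]='b': π[9]=1 (border 'b')
j=10 s[j]='a': k: 1→0; π[10]=0 (border '')
j=11 s[j]='b': π[11]=1 (border 'b')
j=12 s[j]='a': k: 1→0; π[12]=0 (border '')
j=13 s[j]='b': π[13]=1 (border 'b')
j=14 s[j]='b': π[14]=2 (border 'bb')
j=15 s[j]='b': π[15]=3 (border 'bbb')
j=16 s[j]='b': k: 3→2; π[16]=3 (border 'bbb')
j=17 s[j]='a': π[17]=4 (border 'bbba')
j=18 s[j]='a': k: 4→0; π[18]=0 (border '')
j=19 s[j]='a': π[19]=0 (border '')
j=20 s[j]='a': π[20]=0 (border '')
j=21 s[j]='b': π[21]=1 (border 'b')
j=22 s[j]='a': k: 1→0; π[22]=0 (border '')
j=23 s[j]='b': π[23]=1 (border 'b')
j=24 s[j]='b': π[24]=2 (border 'bb')
j=25 s[j]='b': π[25]=3 (border 'bbb')
j=26 s[j]='a': π[26]=4 (border 'bbba')
j=27 s[j]='a': k: 4→0; π[27]=0 (border '')
j=28 s[j]='a': π[28]=0 (border '')
j=29 s[j]='b': π[29]=1 (border 'b')
j=30 s[j]='b': π[30]=2 (border 'bb')
j=31 s[j]='a': k: 2→1→0; π[31]=0 (border '')
j=32 s[j]='b': π[32]=1 (border 'b')
j=33 s[j]='b': π[33]=2 (border 'bb')
j=34 s[j]='a': k: 2→1→0; π[34]=0 (border '')
j=35 s[j]='b': π[35]=1 (border 'b')
j=36 s[j]='a': k: 1→0; π[36]=0 (border '')

[0, 1, 2, 0, 1, 2, 0, 0, 0, 1, 0, 1, 0, 1, 2, 3, 3, 4, 0, 0, 0, 1, 0, 1, 2, 3, 4, 0, 0, 1, 2, 0, 1, 2, 0, 1, 0]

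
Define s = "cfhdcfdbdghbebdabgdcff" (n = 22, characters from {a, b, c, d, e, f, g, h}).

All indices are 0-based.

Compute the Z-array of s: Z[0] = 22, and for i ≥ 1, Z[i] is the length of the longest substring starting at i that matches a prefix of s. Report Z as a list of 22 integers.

[22, 0, 0, 0, 2, 0, 0, 0, 0, 0, 0, 0, 0, 0, 0, 0, 0, 0, 0, 2, 0, 0]

Z[0]=22
i=1: i≥r, start 0; Z[1]=0
i=2: i≥r, start 0; Z[2]=0
i=3: i≥r, start 0; Z[3]=0
i=4: i≥r, start 0; Z[4]=2 grow→box=[4,6)
i=5: min(r-i=1, Z[1]=0)=0; Z[5]=0
i=6: i≥r, start 0; Z[6]=0
i=7: i≥r, start 0; Z[7]=0
i=8: i≥r, start 0; Z[8]=0
i=9: i≥r, start 0; Z[9]=0
i=10: i≥r, start 0; Z[10]=0
i=11: i≥r, start 0; Z[11]=0
i=12: i≥r, start 0; Z[12]=0
i=13: i≥r, start 0; Z[13]=0
i=14: i≥r, start 0; Z[14]=0
i=15: i≥r, start 0; Z[15]=0
i=16: i≥r, start 0; Z[16]=0
i=17: i≥r, start 0; Z[17]=0
i=18: i≥r, start 0; Z[18]=0
i=19: i≥r, start 0; Z[19]=2 grow→box=[19,21)
i=20: min(r-i=1, Z[1]=0)=0; Z[20]=0
i=21: i≥r, start 0; Z[21]=0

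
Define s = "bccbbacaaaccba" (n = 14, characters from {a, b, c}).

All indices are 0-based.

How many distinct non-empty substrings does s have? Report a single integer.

rank→(start, suffix):
  0 → (13, 'a')
  1 → (7, 'aaaccba')
  2 → (8, 'aaccba')
  3 → (5, 'acaaaccba')
  4 → (9, 'accba')
  5 → (12, 'ba')
  6 → (4, 'bacaaaccba')
  7 → (3, 'bbacaaaccba')
  8 → (0, 'bccbbacaaaccba')
  9 → (6, 'caaaccba')
  10 → (11, 'cba')
  11 → (2, 'cbbacaaaccba')
  12 → (10, 'ccba')
  13 → (1, 'ccbbacaaaccba')

SA = [13, 7, 8, 5, 9, 12, 4, 3, 0, 6, 11, 2, 10, 1]
i: (SA[i-1],SA[i]) lcp shared
  1: (13,7) 1 'a'
  2: (7,8) 2 'aa'
  3: (8,5) 1 'a'
  4: (5,9) 2 'ac'
  5: (9,12) 0 ''
  6: (12,4) 2 'ba'
  7: (4,3) 1 'b'
  8: (3,0) 1 'b'
  9: (0,6) 0 ''
  10: (6,11) 1 'c'
  11: (11,2) 2 'cb'
  12: (2,10) 1 'c'
  13: (10,1) 3 'ccb'

n(n+1)/2 = 14·15/2 = 105
Σ LCP = 0 + 1 + 2 + 1 + 2 + 0 + 2 + 1 + 1 + 0 + 1 + 2 + 1 + 3 = 17
distinct = 105 − 17 = 88

88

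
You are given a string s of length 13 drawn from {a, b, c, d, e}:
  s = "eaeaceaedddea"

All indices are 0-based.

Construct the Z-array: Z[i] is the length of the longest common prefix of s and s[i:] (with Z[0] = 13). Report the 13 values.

Z[0]=13
i=1: fresh scan; Z[1]=0
i=2: fresh scan; Z[2]=2 scan→box=[2,4)
i=3: min(r-i=1, Z[1]=0)=0; Z[3]=0
i=4: fresh scan; Z[4]=0
i=5: fresh scan; Z[5]=3 scan→box=[5,8)
i=6: min(r-i=2, Z[1]=0)=0; Z[6]=0
i=7: min(r-i=1, Z[2]=2)=1; Z[7]=1
i=8: fresh scan; Z[8]=0
i=9: fresh scan; Z[9]=0
i=10: fresh scan; Z[10]=0
i=11: fresh scan; Z[11]=2 scan→box=[11,13)
i=12: min(r-i=1, Z[1]=0)=0; Z[12]=0

[13, 0, 2, 0, 0, 3, 0, 1, 0, 0, 0, 2, 0]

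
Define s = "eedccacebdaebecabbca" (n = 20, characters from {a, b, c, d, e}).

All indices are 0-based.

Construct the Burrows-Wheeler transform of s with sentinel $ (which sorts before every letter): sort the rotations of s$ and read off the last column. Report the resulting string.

rank  rotation               last
    0  $eedccacebdaebecabbca  a
    1  a$eedccacebdaebecabbc  c
    2  abbca$eedccacebdaebec  c
    3  acebdaebecabbca$eedcc  c
    4  aebecabbca$eedccacebd  d
    5  bbca$eedccacebdaebeca  a
    6  bca$eedccacebdaebecab  b
    7  bdaebecabbca$eedccace  e
    8  becabbca$eedccacebdae  e
    9  ca$eedccacebdaebecabb  b
   10  cabbca$eedccacebdaebe  e
   11  cacebdaebecabbca$eedc  c
   12  ccacebdaebecabbca$eed  d
   13  cebdaebecabbca$eedcca  a
   14  daebecabbca$eedccaceb  b
   15  dccacebdaebecabbca$ee  e
   16  ebdaebecabbca$eedccac  c
   17  ebecabbca$eedccacebda  a
   18  ecabbca$eedccacebdaeb  b
   19  edccacebdaebecabbca$e  e
   20  eedccacebdaebecabbca$  $

acccdabeebecdabecabe$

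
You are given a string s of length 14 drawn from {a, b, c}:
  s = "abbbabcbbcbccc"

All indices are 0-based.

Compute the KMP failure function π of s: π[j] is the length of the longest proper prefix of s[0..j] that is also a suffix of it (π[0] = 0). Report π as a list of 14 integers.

π[0] = 0
j=1 s[j]='b': π[1]=0 (border '')
j=2 s[j]='b': π[2]=0 (border '')
j=3 s[j]='b': π[3]=0 (border '')
j=4 s[j]='a': π[4]=1 (border 'a')
j=5 s[j]='b': π[5]=2 (border 'ab')
j=6 s[j]='c': k: 2→0; π[6]=0 (border '')
j=7 s[j]='b': π[7]=0 (border '')
j=8 s[j]='b': π[8]=0 (border '')
j=9 s[j]='c': π[9]=0 (border '')
j=10 s[j]='b': π[10]=0 (border '')
j=11 s[j]='c': π[11]=0 (border '')
j=12 s[j]='c': π[12]=0 (border '')
j=13 s[j]='c': π[13]=0 (border '')

[0, 0, 0, 0, 1, 2, 0, 0, 0, 0, 0, 0, 0, 0]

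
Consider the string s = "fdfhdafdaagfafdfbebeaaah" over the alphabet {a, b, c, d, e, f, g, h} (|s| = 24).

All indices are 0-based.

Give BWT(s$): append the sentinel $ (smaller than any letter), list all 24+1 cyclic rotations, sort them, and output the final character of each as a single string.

hedadfaaeffhffbbgdaa$daaf

rank  rotation                   last
    0  $fdfhdafdaagfafdfbebeaaah  h
    1  aaah$fdfhdafdaagfafdfbebe  e
    2  aagfafdfbebeaaah$fdfhdafd  d
    3  aah$fdfhdafdaagfafdfbebea  a
    4  afdaagfafdfbebeaaah$fdfhd  d
    5  afdfbebeaaah$fdfhdafdaagf  f
    6  agfafdfbebeaaah$fdfhdafda  a
    7  ah$fdfhdafdaagfafdfbebeaa  a
    8  beaaah$fdfhdafdaagfafdfbe  e
    9  bebeaaah$fdfhdafdaagfafdf  f
   10  daagfafdfbebeaaah$fdfhdaf  f
   11  dafdaagfafdfbebeaaah$fdfh  h
   12  dfbebeaaah$fdfhdafdaagfaf  f
   13  dfhdafdaagfafdfbebeaaah$f  f
   14  eaaah$fdfhdafdaagfafdfbeb  b
   15  ebeaaah$fdfhdafdaagfafdfb  b
   16  fafdfbebeaaah$fdfhdafdaag  g
   17  fbebeaaah$fdfhdafdaagfafd  d
   18  fdaagfafdfbebeaaah$fdfhda  a
   19  fdfbebeaaah$fdfhdafdaagfa  a
   20  fdfhdafdaagfafdfbebeaaah$  $
   21  fhdafdaagfafdfbebeaaah$fd  d
   22  gfafdfbebeaaah$fdfhdafdaa  a
   23  h$fdfhdafdaagfafdfbebeaaa  a
   24  hdafdaagfafdfbebeaaah$fdf  f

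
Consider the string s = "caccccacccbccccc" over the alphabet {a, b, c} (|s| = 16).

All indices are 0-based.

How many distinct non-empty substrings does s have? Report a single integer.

101

rank | idx | suffix
   0 |   6 | acccbccccc
   1 |   1 | accccacccbccccc
   2 |  10 | bccccc
   3 |  15 | c
   4 |   5 | cacccbccccc
   5 |   0 | caccccacccbccccc
   6 |   9 | cbccccc
   7 |  14 | cc
   8 |   4 | ccacccbccccc
   9 |   8 | ccbccccc
  10 |  13 | ccc
  11 |   3 | cccacccbccccc
  12 |   7 | cccbccccc
  13 |  12 | cccc
  14 |   2 | ccccacccbccccc
  15 |  11 | ccccc

SA = [6, 1, 10, 15, 5, 0, 9, 14, 4, 8, 13, 3, 7, 12, 2, 11]
rank  pair      lcp
   1  s[6:],s[1:]  4  'accc'
   2  s[1:],s[10:]  0  ''
   3  s[10:],s[15:]  0  ''
   4  s[15:],s[5:]  1  'c'
   5  s[5:],s[0:]  5  'caccc'
   6  s[0:],s[9:]  1  'c'
   7  s[9:],s[14:]  1  'c'
   8  s[14:],s[4:]  2  'cc'
   9  s[4:],s[8:]  2  'cc'
  10  s[8:],s[13:]  2  'cc'
  11  s[13:],s[3:]  3  'ccc'
  12  s[3:],s[7:]  3  'ccc'
  13  s[7:],s[12:]  3  'ccc'
  14  s[12:],s[2:]  4  'cccc'
  15  s[2:],s[11:]  4  'cccc'

n(n+1)/2 = 16·17/2 = 136
Σ LCP = 0 + 4 + 0 + 0 + 1 + 5 + 1 + 1 + 2 + 2 + 2 + 3 + 3 + 3 + 4 + 4 = 35
distinct = 136 − 35 = 101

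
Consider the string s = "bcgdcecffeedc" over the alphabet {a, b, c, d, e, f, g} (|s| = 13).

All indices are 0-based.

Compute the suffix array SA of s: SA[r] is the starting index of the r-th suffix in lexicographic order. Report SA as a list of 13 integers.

[0, 12, 4, 6, 1, 11, 3, 5, 10, 9, 8, 7, 2]

rank | idx | suffix
   0 |   0 | bcgdcecffeedc
   1 |  12 | c
   2 |   4 | cecffeedc
   3 |   6 | cffeedc
   4 |   1 | cgdcecffeedc
   5 |  11 | dc
   6 |   3 | dcecffeedc
   7 |   5 | ecffeedc
   8 |  10 | edc
   9 |   9 | eedc
  10 |   8 | feedc
  11 |   7 | ffeedc
  12 |   2 | gdcecffeedc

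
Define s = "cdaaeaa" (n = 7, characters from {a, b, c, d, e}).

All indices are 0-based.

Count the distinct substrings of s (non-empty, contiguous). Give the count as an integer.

24

rank | idx | suffix
   0 |   6 | a
   1 |   5 | aa
   2 |   2 | aaeaa
   3 |   3 | aeaa
   4 |   0 | cdaaeaa
   5 |   1 | daaeaa
   6 |   4 | eaa

SA = [6, 5, 2, 3, 0, 1, 4]
i: (SA[i-1],SA[i]) lcp shared
  1: (6,5) 1 'a'
  2: (5,2) 2 'aa'
  3: (2,3) 1 'a'
  4: (3,0) 0 ''
  5: (0,1) 0 ''
  6: (1,4) 0 ''

n(n+1)/2 = 7·8/2 = 28
Σ LCP = 0 + 1 + 2 + 1 + 0 + 0 + 0 = 4
distinct = 28 − 4 = 24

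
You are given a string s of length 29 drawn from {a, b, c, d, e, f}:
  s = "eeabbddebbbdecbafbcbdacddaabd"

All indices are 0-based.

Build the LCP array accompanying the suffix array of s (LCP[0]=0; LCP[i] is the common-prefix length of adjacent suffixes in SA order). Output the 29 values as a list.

[0, 1, 2, 1, 1, 0, 1, 2, 3, 1, 1, 2, 2, 2, 0, 2, 1, 0, 1, 2, 1, 2, 1, 2, 0, 1, 1, 1, 0]

sorted suffixes:
  #0 SA[0]=25  'aabd'
  #1 SA[1]=2  'abbddebbbdecbafbcbdacddaabd'
  #2 SA[2]=26  'abd'
  #3 SA[3]=21  'acddaabd'
  #4 SA[4]=15  'afbcbdacddaabd'
  #5 SA[5]=14  'bafbcbdacddaabd'
  #6 SA[6]=8  'bbbdecbafbcbdacddaabd'
  #7 SA[7]=3  'bbddebbbdecbafbcbdacddaabd'
  #8 SA[8]=9  'bbdecbafbcbdacddaabd'
  #9 SA[9]=17  'bcbdacddaabd'
  #10 SA[10]=27  'bd'
  #11 SA[11]=19  'bdacddaabd'
  #12 SA[12]=4  'bddebbbdecbafbcbdacddaabd'
  #13 SA[13]=10  'bdecbafbcbdacddaabd'
  #14 SA[14]=13  'cbafbcbdacddaabd'
  #15 SA[15]=18  'cbdacddaabd'
  #16 SA[16]=22  'cddaabd'
  #17 SA[17]=28  'd'
  #18 SA[18]=24  'daabd'
  #19 SA[19]=20  'dacddaabd'
  #20 SA[20]=23  'ddaabd'
  #21 SA[21]=5  'ddebbbdecbafbcbdacddaabd'
  #22 SA[22]=6  'debbbdecbafbcbdacddaabd'
  #23 SA[23]=11  'decbafbcbdacddaabd'
  #24 SA[24]=1  'eabbddebbbdecbafbcbdacddaabd'
  #25 SA[25]=7  'ebbbdecbafbcbdacddaabd'
  #26 SA[26]=12  'ecbafbcbdacddaabd'
  #27 SA[27]=0  'eeabbddebbbdecbafbcbdacddaabd'
  #28 SA[28]=16  'fbcbdacddaabd'

SA = [25, 2, 26, 21, 15, 14, 8, 3, 9, 17, 27, 19, 4, 10, 13, 18, 22, 28, 24, 20, 23, 5, 6, 11, 1, 7, 12, 0, 16]
[i] adj suffixes → lcp
  [1] 25/2 → 1 ('a')
  [2] 2/26 → 2 ('ab')
  [3] 26/21 → 1 ('a')
  [4] 21/15 → 1 ('a')
  [5] 15/14 → 0 ('')
  [6] 14/8 → 1 ('b')
  [7] 8/3 → 2 ('bb')
  [8] 3/9 → 3 ('bbd')
  [9] 9/17 → 1 ('b')
  [10] 17/27 → 1 ('b')
  [11] 27/19 → 2 ('bd')
  [12] 19/4 → 2 ('bd')
  [13] 4/10 → 2 ('bd')
  [14] 10/13 → 0 ('')
  [15] 13/18 → 2 ('cb')
  [16] 18/22 → 1 ('c')
  [17] 22/28 → 0 ('')
  [18] 28/24 → 1 ('d')
  [19] 24/20 → 2 ('da')
  [20] 20/23 → 1 ('d')
  [21] 23/5 → 2 ('dd')
  [22] 5/6 → 1 ('d')
  [23] 6/11 → 2 ('de')
  [24] 11/1 → 0 ('')
  [25] 1/7 → 1 ('e')
  [26] 7/12 → 1 ('e')
  [27] 12/0 → 1 ('e')
  [28] 0/16 → 0 ('')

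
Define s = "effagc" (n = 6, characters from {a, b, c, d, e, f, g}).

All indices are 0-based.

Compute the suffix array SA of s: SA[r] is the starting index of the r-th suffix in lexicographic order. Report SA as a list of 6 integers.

[3, 5, 0, 2, 1, 4]

rank→(start, suffix):
  0 → (3, 'agc')
  1 → (5, 'c')
  2 → (0, 'effagc')
  3 → (2, 'fagc')
  4 → (1, 'ffagc')
  5 → (4, 'gc')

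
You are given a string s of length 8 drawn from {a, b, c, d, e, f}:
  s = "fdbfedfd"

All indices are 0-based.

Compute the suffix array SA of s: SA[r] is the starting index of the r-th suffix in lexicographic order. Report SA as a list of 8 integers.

[2, 7, 1, 5, 4, 6, 0, 3]

rank | idx | suffix
   0 |   2 | bfedfd
   1 |   7 | d
   2 |   1 | dbfedfd
   3 |   5 | dfd
   4 |   4 | edfd
   5 |   6 | fd
   6 |   0 | fdbfedfd
   7 |   3 | fedfd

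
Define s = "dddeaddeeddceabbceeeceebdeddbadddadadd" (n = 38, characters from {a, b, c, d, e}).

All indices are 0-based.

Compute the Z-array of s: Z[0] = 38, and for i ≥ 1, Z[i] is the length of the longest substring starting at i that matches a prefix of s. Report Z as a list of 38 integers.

Z[0]=38
i=1: i≥r, start 0; Z[1]=2 scan→box=[1,3)
i=2: min(r-i=1, Z[1]=2)=1; Z[2]=1
i=3: i≥r, start 0; Z[3]=0
i=4: i≥r, start 0; Z[4]=0
i=5: i≥r, start 0; Z[5]=2 scan→box=[5,7)
i=6: min(r-i=1, Z[1]=2)=1; Z[6]=1
i=7: i≥r, start 0; Z[7]=0
i=8: i≥r, start 0; Z[8]=0
i=9: i≥r, start 0; Z[9]=2 scan→box=[9,11)
i=10: min(r-i=1, Z[1]=2)=1; Z[10]=1
i=11: i≥r, start 0; Z[11]=0
i=12: i≥r, start 0; Z[12]=0
i=13: i≥r, start 0; Z[13]=0
i=14: i≥r, start 0; Z[14]=0
i=15: i≥r, start 0; Z[15]=0
i=16: i≥r, start 0; Z[16]=0
i=17: i≥r, start 0; Z[17]=0
i=18: i≥r, start 0; Z[18]=0
i=19: i≥r, start 0; Z[19]=0
i=20: i≥r, start 0; Z[20]=0
i=21: i≥r, start 0; Z[21]=0
i=22: i≥r, start 0; Z[22]=0
i=23: i≥r, start 0; Z[23]=0
i=24: i≥r, start 0; Z[24]=1 scan→box=[24,25)
i=25: i≥r, start 0; Z[25]=0
i=26: i≥r, start 0; Z[26]=2 scan→box=[26,28)
i=27: min(r-i=1, Z[1]=2)=1; Z[27]=1
i=28: i≥r, start 0; Z[28]=0
i=29: i≥r, start 0; Z[29]=0
i=30: i≥r, start 0; Z[30]=3 scan→box=[30,33)
i=31: min(r-i=2, Z[1]=2)=2; Z[31]=2
i=32: min(r-i=1, Z[2]=1)=1; Z[32]=1
i=33: i≥r, start 0; Z[33]=0
i=34: i≥r, start 0; Z[34]=1 scan→box=[34,35)
i=35: i≥r, start 0; Z[35]=0
i=36: i≥r, start 0; Z[36]=2 scan→box=[36,38)
i=37: min(r-i=1, Z[1]=2)=1; Z[37]=1

[38, 2, 1, 0, 0, 2, 1, 0, 0, 2, 1, 0, 0, 0, 0, 0, 0, 0, 0, 0, 0, 0, 0, 0, 1, 0, 2, 1, 0, 0, 3, 2, 1, 0, 1, 0, 2, 1]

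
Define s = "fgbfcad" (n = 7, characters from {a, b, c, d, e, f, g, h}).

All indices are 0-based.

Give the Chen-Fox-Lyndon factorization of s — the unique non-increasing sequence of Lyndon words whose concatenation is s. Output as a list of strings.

emit factor 1: 'fg' (i=0, period=2)
emit factor 2: 'bfc' (i=2, period=3)
emit factor 3: 'ad' (i=5, period=2)

["fg", "bfc", "ad"]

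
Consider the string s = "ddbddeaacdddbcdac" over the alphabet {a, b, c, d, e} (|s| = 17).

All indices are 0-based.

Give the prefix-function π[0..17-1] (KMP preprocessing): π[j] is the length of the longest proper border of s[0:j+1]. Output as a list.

[0, 1, 0, 1, 2, 0, 0, 0, 0, 1, 2, 2, 3, 0, 1, 0, 0]

π[0] = 0
j=1 s[j]='d': π[1]=1 (border 'd')
j=2 s[j]='b': k: 1→0; π[2]=0 (border '')
j=3 s[j]='d': π[3]=1 (border 'd')
j=4 s[j]='d': π[4]=2 (border 'dd')
j=5 s[j]='e': k: 2→1→0; π[5]=0 (border '')
j=6 s[j]='a': π[6]=0 (border '')
j=7 s[j]='a': π[7]=0 (border '')
j=8 s[j]='c': π[8]=0 (border '')
j=9 s[j]='d': π[9]=1 (border 'd')
j=10 s[j]='d': π[10]=2 (border 'dd')
j=11 s[j]='d': k: 2→1; π[11]=2 (border 'dd')
j=12 s[j]='b': π[12]=3 (border 'ddb')
j=13 s[j]='c': k: 3→0; π[13]=0 (border '')
j=14 s[j]='d': π[14]=1 (border 'd')
j=15 s[j]='a': k: 1→0; π[15]=0 (border '')
j=16 s[j]='c': π[16]=0 (border '')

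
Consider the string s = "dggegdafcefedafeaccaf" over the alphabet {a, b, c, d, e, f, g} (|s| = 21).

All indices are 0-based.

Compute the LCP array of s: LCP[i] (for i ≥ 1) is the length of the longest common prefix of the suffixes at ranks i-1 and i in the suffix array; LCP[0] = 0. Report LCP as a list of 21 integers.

rank→(start, suffix):
  0 → (16, 'accaf')
  1 → (19, 'af')
  2 → (6, 'afcefedafeaccaf')
  3 → (13, 'afeaccaf')
  4 → (18, 'caf')
  5 → (17, 'ccaf')
  6 → (8, 'cefedafeaccaf')
  7 → (5, 'dafcefedafeaccaf')
  8 → (12, 'dafeaccaf')
  9 → (0, 'dggegdafcefedafeaccaf')
  10 → (15, 'eaccaf')
  11 → (11, 'edafeaccaf')
  12 → (9, 'efedafeaccaf')
  13 → (3, 'egdafcefedafeaccaf')
  14 → (20, 'f')
  15 → (7, 'fcefedafeaccaf')
  16 → (14, 'feaccaf')
  17 → (10, 'fedafeaccaf')
  18 → (4, 'gdafcefedafeaccaf')
  19 → (2, 'gegdafcefedafeaccaf')
  20 → (1, 'ggegdafcefedafeaccaf')

SA = [16, 19, 6, 13, 18, 17, 8, 5, 12, 0, 15, 11, 9, 3, 20, 7, 14, 10, 4, 2, 1]
[i] adj suffixes → lcp
  [1] 16/19 → 1 ('a')
  [2] 19/6 → 2 ('af')
  [3] 6/13 → 2 ('af')
  [4] 13/18 → 0 ('')
  [5] 18/17 → 1 ('c')
  [6] 17/8 → 1 ('c')
  [7] 8/5 → 0 ('')
  [8] 5/12 → 3 ('daf')
  [9] 12/0 → 1 ('d')
  [10] 0/15 → 0 ('')
  [11] 15/11 → 1 ('e')
  [12] 11/9 → 1 ('e')
  [13] 9/3 → 1 ('e')
  [14] 3/20 → 0 ('')
  [15] 20/7 → 1 ('f')
  [16] 7/14 → 1 ('f')
  [17] 14/10 → 2 ('fe')
  [18] 10/4 → 0 ('')
  [19] 4/2 → 1 ('g')
  [20] 2/1 → 1 ('g')

[0, 1, 2, 2, 0, 1, 1, 0, 3, 1, 0, 1, 1, 1, 0, 1, 1, 2, 0, 1, 1]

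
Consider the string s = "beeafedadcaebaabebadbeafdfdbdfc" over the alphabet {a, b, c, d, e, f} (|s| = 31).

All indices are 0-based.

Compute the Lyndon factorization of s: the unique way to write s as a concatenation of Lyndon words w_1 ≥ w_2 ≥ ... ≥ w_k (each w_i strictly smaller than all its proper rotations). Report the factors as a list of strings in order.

["bee", "afed", "adcaeb", "aabebadbeafdfdbdfc"]

emit factor 1: 'bee' (i=0, period=3)
emit factor 2: 'afed' (i=3, period=4)
emit factor 3: 'adcaeb' (i=7, period=6)
emit factor 4: 'aabebadbeafdfdbdfc' (i=13, period=18)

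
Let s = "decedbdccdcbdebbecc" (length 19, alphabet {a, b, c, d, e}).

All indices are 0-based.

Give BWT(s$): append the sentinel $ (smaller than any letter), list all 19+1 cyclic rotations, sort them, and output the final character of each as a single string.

cedcbcdedceecbb$dbdc

rank  rotation              last
    0  $decedbdccdcbdebbecc  c
    1  bbecc$decedbdccdcbde  e
    2  bdccdcbdebbecc$deced  d
    3  bdebbecc$decedbdccdc  c
    4  becc$decedbdccdcbdeb  b
    5  c$decedbdccdcbdebbec  c
    6  cbdebbecc$decedbdccd  d
    7  cc$decedbdccdcbdebbe  e
    8  ccdcbdebbecc$decedbd  d
    9  cdcbdebbecc$decedbdc  c
   10  cedbdccdcbdebbecc$de  e
   11  dbdccdcbdebbecc$dece  e
   12  dcbdebbecc$decedbdcc  c
   13  dccdcbdebbecc$decedb  b
   14  debbecc$decedbdccdcb  b
   15  decedbdccdcbdebbecc$  $
   16  ebbecc$decedbdccdcbd  d
   17  ecc$decedbdccdcbdebb  b
   18  ecedbdccdcbdebbecc$d  d
   19  edbdccdcbdebbecc$dec  c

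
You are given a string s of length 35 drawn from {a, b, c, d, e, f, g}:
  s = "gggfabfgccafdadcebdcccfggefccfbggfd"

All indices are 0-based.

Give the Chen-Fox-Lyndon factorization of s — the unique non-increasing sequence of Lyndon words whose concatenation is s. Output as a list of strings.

emit factor 1: 'g' (i=0, period=1)
emit factor 2: 'g' (i=1, period=1)
emit factor 3: 'g' (i=2, period=1)
emit factor 4: 'f' (i=3, period=1)
emit factor 5: 'abfgccafdadcebdcccfggefccfbggfd' (i=4, period=31)

["g", "g", "g", "f", "abfgccafdadcebdcccfggefccfbggfd"]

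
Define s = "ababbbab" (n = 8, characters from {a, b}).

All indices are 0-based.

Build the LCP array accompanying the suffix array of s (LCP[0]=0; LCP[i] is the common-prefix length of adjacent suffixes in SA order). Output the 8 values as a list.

sorted suffixes:
  #0 SA[0]=6  'ab'
  #1 SA[1]=0  'ababbbab'
  #2 SA[2]=2  'abbbab'
  #3 SA[3]=7  'b'
  #4 SA[4]=5  'bab'
  #5 SA[5]=1  'babbbab'
  #6 SA[6]=4  'bbab'
  #7 SA[7]=3  'bbbab'

SA = [6, 0, 2, 7, 5, 1, 4, 3]
i: (SA[i-1],SA[i]) lcp shared
  1: (6,0) 2 'ab'
  2: (0,2) 2 'ab'
  3: (2,7) 0 ''
  4: (7,5) 1 'b'
  5: (5,1) 3 'bab'
  6: (1,4) 1 'b'
  7: (4,3) 2 'bb'

[0, 2, 2, 0, 1, 3, 1, 2]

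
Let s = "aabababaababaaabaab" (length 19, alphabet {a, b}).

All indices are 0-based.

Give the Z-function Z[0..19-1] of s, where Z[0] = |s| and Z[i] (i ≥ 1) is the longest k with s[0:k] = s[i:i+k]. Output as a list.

[19, 1, 0, 1, 0, 1, 0, 6, 1, 0, 1, 0, 2, 4, 1, 0, 3, 1, 0]

Z[0]=19
i=1: fresh scan; Z[1]=1 scan→box=[1,2)
i=2: fresh scan; Z[2]=0
i=3: fresh scan; Z[3]=1 scan→box=[3,4)
i=4: fresh scan; Z[4]=0
i=5: fresh scan; Z[5]=1 scan→box=[5,6)
i=6: fresh scan; Z[6]=0
i=7: fresh scan; Z[7]=6 scan→box=[7,13)
i=8: min(r-i=5, Z[1]=1)=1; Z[8]=1
i=9: min(r-i=4, Z[2]=0)=0; Z[9]=0
i=10: min(r-i=3, Z[3]=1)=1; Z[10]=1
i=11: min(r-i=2, Z[4]=0)=0; Z[11]=0
i=12: min(r-i=1, Z[5]=1)=1; Z[12]=2 scan→box=[12,14)
i=13: min(r-i=1, Z[1]=1)=1; Z[13]=4 scan→box=[13,17)
i=14: min(r-i=3, Z[1]=1)=1; Z[14]=1
i=15: min(r-i=2, Z[2]=0)=0; Z[15]=0
i=16: min(r-i=1, Z[3]=1)=1; Z[16]=3 scan→box=[16,19)
i=17: min(r-i=2, Z[1]=1)=1; Z[17]=1
i=18: min(r-i=1, Z[2]=0)=0; Z[18]=0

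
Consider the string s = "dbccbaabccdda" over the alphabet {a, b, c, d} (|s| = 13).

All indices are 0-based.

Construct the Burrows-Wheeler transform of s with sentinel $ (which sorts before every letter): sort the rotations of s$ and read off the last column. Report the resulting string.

adbacdacbbcd$c

rank  rotation        last
    0  $dbccbaabccdda  a
    1  a$dbccbaabccdd  d
    2  aabccdda$dbccb  b
    3  abccdda$dbccba  a
    4  baabccdda$dbcc  c
    5  bccbaabccdda$d  d
    6  bccdda$dbccbaa  a
    7  cbaabccdda$dbc  c
    8  ccbaabccdda$db  b
    9  ccdda$dbccbaab  b
   10  cdda$dbccbaabc  c
   11  da$dbccbaabccd  d
   12  dbccbaabccdda$  $
   13  dda$dbccbaabcc  c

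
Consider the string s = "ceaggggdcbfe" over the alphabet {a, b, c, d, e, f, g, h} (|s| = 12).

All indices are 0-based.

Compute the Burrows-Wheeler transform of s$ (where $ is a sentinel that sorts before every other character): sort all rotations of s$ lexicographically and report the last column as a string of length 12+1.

eecd$gfcbggga

rank  rotation       last
    0  $ceaggggdcbfe  e
    1  aggggdcbfe$ce  e
    2  bfe$ceaggggdc  c
    3  cbfe$ceaggggd  d
    4  ceaggggdcbfe$  $
    5  dcbfe$ceagggg  g
    6  e$ceaggggdcbf  f
    7  eaggggdcbfe$c  c
    8  fe$ceaggggdcb  b
    9  gdcbfe$ceaggg  g
   10  ggdcbfe$ceagg  g
   11  gggdcbfe$ceag  g
   12  ggggdcbfe$cea  a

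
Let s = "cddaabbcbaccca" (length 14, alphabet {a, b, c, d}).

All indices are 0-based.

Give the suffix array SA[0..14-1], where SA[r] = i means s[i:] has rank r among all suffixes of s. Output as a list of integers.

[13, 3, 4, 9, 8, 5, 6, 12, 7, 11, 10, 0, 2, 1]

rank | idx | suffix
   0 |  13 | a
   1 |   3 | aabbcbaccca
   2 |   4 | abbcbaccca
   3 |   9 | accca
   4 |   8 | baccca
   5 |   5 | bbcbaccca
   6 |   6 | bcbaccca
   7 |  12 | ca
   8 |   7 | cbaccca
   9 |  11 | cca
  10 |  10 | ccca
  11 |   0 | cddaabbcbaccca
  12 |   2 | daabbcbaccca
  13 |   1 | ddaabbcbaccca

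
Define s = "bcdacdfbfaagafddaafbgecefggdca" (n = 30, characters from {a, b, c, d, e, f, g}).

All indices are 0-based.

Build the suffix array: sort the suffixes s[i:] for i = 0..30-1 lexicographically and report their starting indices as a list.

[29, 16, 9, 3, 17, 12, 10, 0, 7, 19, 28, 1, 4, 22, 15, 2, 27, 14, 5, 21, 23, 8, 6, 18, 13, 24, 11, 26, 20, 25]

sorted suffixes:
  #0 SA[0]=29  'a'
  #1 SA[1]=16  'aafbgecefggdca'
  #2 SA[2]=9  'aagafddaafbgecefggdca'
  #3 SA[3]=3  'acdfbfaagafddaafbgecefggdca'
  #4 SA[4]=17  'afbgecefggdca'
  #5 SA[5]=12  'afddaafbgecefggdca'
  #6 SA[6]=10  'agafddaafbgecefggdca'
  #7 SA[7]=0  'bcdacdfbfaagafddaafbgecefggdca'
  #8 SA[8]=7  'bfaagafddaafbgecefggdca'
  #9 SA[9]=19  'bgecefggdca'
  #10 SA[10]=28  'ca'
  #11 SA[11]=1  'cdacdfbfaagafddaafbgecefggdca'
  #12 SA[12]=4  'cdfbfaagafddaafbgecefggdca'
  #13 SA[13]=22  'cefggdca'
  #14 SA[14]=15  'daafbgecefggdca'
  #15 SA[15]=2  'dacdfbfaagafddaafbgecefggdca'
  #16 SA[16]=27  'dca'
  #17 SA[17]=14  'ddaafbgecefggdca'
  #18 SA[18]=5  'dfbfaagafddaafbgecefggdca'
  #19 SA[19]=21  'ecefggdca'
  #20 SA[20]=23  'efggdca'
  #21 SA[21]=8  'faagafddaafbgecefggdca'
  #22 SA[22]=6  'fbfaagafddaafbgecefggdca'
  #23 SA[23]=18  'fbgecefggdca'
  #24 SA[24]=13  'fddaafbgecefggdca'
  #25 SA[25]=24  'fggdca'
  #26 SA[26]=11  'gafddaafbgecefggdca'
  #27 SA[27]=26  'gdca'
  #28 SA[28]=20  'gecefggdca'
  #29 SA[29]=25  'ggdca'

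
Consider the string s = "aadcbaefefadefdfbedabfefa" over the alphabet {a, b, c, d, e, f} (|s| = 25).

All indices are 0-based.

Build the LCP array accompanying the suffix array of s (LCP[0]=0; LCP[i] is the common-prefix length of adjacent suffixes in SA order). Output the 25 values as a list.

[0, 1, 1, 1, 2, 1, 0, 1, 1, 0, 0, 1, 1, 1, 0, 1, 3, 2, 2, 0, 2, 1, 1, 1, 4]

rank | idx | suffix
   0 |  24 | a
   1 |   0 | aadcbaefefadefdfbedabfefa
   2 |  19 | abfefa
   3 |   1 | adcbaefefadefdfbedabfefa
   4 |  10 | adefdfbedabfefa
   5 |   5 | aefefadefdfbedabfefa
   6 |   4 | baefefadefdfbedabfefa
   7 |  16 | bedabfefa
   8 |  20 | bfefa
   9 |   3 | cbaefefadefdfbedabfefa
  10 |  18 | dabfefa
  11 |   2 | dcbaefefadefdfbedabfefa
  12 |  11 | defdfbedabfefa
  13 |  14 | dfbedabfefa
  14 |  17 | edabfefa
  15 |  22 | efa
  16 |   8 | efadefdfbedabfefa
  17 |  12 | efdfbedabfefa
  18 |   6 | efefadefdfbedabfefa
  19 |  23 | fa
  20 |   9 | fadefdfbedabfefa
  21 |  15 | fbedabfefa
  22 |  13 | fdfbedabfefa
  23 |  21 | fefa
  24 |   7 | fefadefdfbedabfefa

SA = [24, 0, 19, 1, 10, 5, 4, 16, 20, 3, 18, 2, 11, 14, 17, 22, 8, 12, 6, 23, 9, 15, 13, 21, 7]
i: (SA[i-1],SA[i]) lcp shared
  1: (24,0) 1 'a'
  2: (0,19) 1 'a'
  3: (19,1) 1 'a'
  4: (1,10) 2 'ad'
  5: (10,5) 1 'a'
  6: (5,4) 0 ''
  7: (4,16) 1 'b'
  8: (16,20) 1 'b'
  9: (20,3) 0 ''
  10: (3,18) 0 ''
  11: (18,2) 1 'd'
  12: (2,11) 1 'd'
  13: (11,14) 1 'd'
  14: (14,17) 0 ''
  15: (17,22) 1 'e'
  16: (22,8) 3 'efa'
  17: (8,12) 2 'ef'
  18: (12,6) 2 'ef'
  19: (6,23) 0 ''
  20: (23,9) 2 'fa'
  21: (9,15) 1 'f'
  22: (15,13) 1 'f'
  23: (13,21) 1 'f'
  24: (21,7) 4 'fefa'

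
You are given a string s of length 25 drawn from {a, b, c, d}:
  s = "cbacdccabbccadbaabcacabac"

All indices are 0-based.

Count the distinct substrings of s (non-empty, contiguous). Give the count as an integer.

290

rank→(start, suffix):
  0 → (15, 'aabcacabac')
  1 → (21, 'abac')
  2 → (7, 'abbccadbaabcacabac')
  3 → (16, 'abcacabac')
  4 → (23, 'ac')
  5 → (19, 'acabac')
  6 → (2, 'acdccabbccadbaabcacabac')
  7 → (12, 'adbaabcacabac')
  8 → (14, 'baabcacabac')
  9 → (22, 'bac')
  10 → (1, 'bacdccabbccadbaabcacabac')
  11 → (8, 'bbccadbaabcacabac')
  12 → (17, 'bcacabac')
  13 → (9, 'bccadbaabcacabac')
  14 → (24, 'c')
  15 → (20, 'cabac')
  16 → (6, 'cabbccadbaabcacabac')
  17 → (18, 'cacabac')
  18 → (11, 'cadbaabcacabac')
  19 → (0, 'cbacdccabbccadbaabcacabac')
  20 → (5, 'ccabbccadbaabcacabac')
  21 → (10, 'ccadbaabcacabac')
  22 → (3, 'cdccabbccadbaabcacabac')
  23 → (13, 'dbaabcacabac')
  24 → (4, 'dccabbccadbaabcacabac')

SA = [15, 21, 7, 16, 23, 19, 2, 12, 14, 22, 1, 8, 17, 9, 24, 20, 6, 18, 11, 0, 5, 10, 3, 13, 4]
rank  pair      lcp
   1  s[15:],s[21:]  1  'a'
   2  s[21:],s[7:]  2  'ab'
   3  s[7:],s[16:]  2  'ab'
   4  s[16:],s[23:]  1  'a'
   5  s[23:],s[19:]  2  'ac'
   6  s[19:],s[2:]  2  'ac'
   7  s[2:],s[12:]  1  'a'
   8  s[12:],s[14:]  0  ''
   9  s[14:],s[22:]  2  'ba'
  10  s[22:],s[1:]  3  'bac'
  11  s[1:],s[8:]  1  'b'
  12  s[8:],s[17:]  1  'b'
  13  s[17:],s[9:]  2  'bc'
  14  s[9:],s[24:]  0  ''
  15  s[24:],s[20:]  1  'c'
  16  s[20:],s[6:]  3  'cab'
  17  s[6:],s[18:]  2  'ca'
  18  s[18:],s[11:]  2  'ca'
  19  s[11:],s[0:]  1  'c'
  20  s[0:],s[5:]  1  'c'
  21  s[5:],s[10:]  3  'cca'
  22  s[10:],s[3:]  1  'c'
  23  s[3:],s[13:]  0  ''
  24  s[13:],s[4:]  1  'd'

n(n+1)/2 = 25·26/2 = 325
Σ LCP = 0 + 1 + 2 + 2 + 1 + 2 + 2 + 1 + 0 + 2 + 3 + 1 + 1 + 2 + 0 + 1 + 3 + 2 + 2 + 1 + 1 + 3 + 1 + 0 + 1 = 35
distinct = 325 − 35 = 290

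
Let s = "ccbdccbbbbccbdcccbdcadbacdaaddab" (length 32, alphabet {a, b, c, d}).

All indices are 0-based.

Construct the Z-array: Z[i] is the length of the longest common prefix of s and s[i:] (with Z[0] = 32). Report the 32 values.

Z[0]=32
i=1: outside box; Z[1]=1 extend→box=[1,2)
i=2: outside box; Z[2]=0
i=3: outside box; Z[3]=0
i=4: outside box; Z[4]=3 extend→box=[4,7)
i=5: min(r-i=2, Z[1]=1)=1; Z[5]=1
i=6: min(r-i=1, Z[2]=0)=0; Z[6]=0
i=7: outside box; Z[7]=0
i=8: outside box; Z[8]=0
i=9: outside box; Z[9]=0
i=10: outside box; Z[10]=6 extend→box=[10,16)
i=11: min(r-i=5, Z[1]=1)=1; Z[11]=1
i=12: min(r-i=4, Z[2]=0)=0; Z[12]=0
i=13: min(r-i=3, Z[3]=0)=0; Z[13]=0
i=14: min(r-i=2, Z[4]=3)=2; Z[14]=2
i=15: min(r-i=1, Z[5]=1)=1; Z[15]=5 extend→box=[15,20)
i=16: min(r-i=4, Z[1]=1)=1; Z[16]=1
i=17: min(r-i=3, Z[2]=0)=0; Z[17]=0
i=18: min(r-i=2, Z[3]=0)=0; Z[18]=0
i=19: min(r-i=1, Z[4]=3)=1; Z[19]=1
i=20: outside box; Z[20]=0
i=21: outside box; Z[21]=0
i=22: outside box; Z[22]=0
i=23: outside box; Z[23]=0
i=24: outside box; Z[24]=1 extend→box=[24,25)
i=25: outside box; Z[25]=0
i=26: outside box; Z[26]=0
i=27: outside box; Z[27]=0
i=28: outside box; Z[28]=0
i=29: outside box; Z[29]=0
i=30: outside box; Z[30]=0
i=31: outside box; Z[31]=0

[32, 1, 0, 0, 3, 1, 0, 0, 0, 0, 6, 1, 0, 0, 2, 5, 1, 0, 0, 1, 0, 0, 0, 0, 1, 0, 0, 0, 0, 0, 0, 0]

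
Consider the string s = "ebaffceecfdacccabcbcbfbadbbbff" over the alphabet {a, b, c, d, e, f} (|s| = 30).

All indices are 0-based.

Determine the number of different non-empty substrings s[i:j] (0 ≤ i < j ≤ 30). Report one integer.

433

sorted suffixes:
  #0 SA[0]=15  'abcbcbfbadbbbff'
  #1 SA[1]=11  'acccabcbcbfbadbbbff'
  #2 SA[2]=23  'adbbbff'
  #3 SA[3]=2  'affceecfdacccabcbcbfbadbbbff'
  #4 SA[4]=22  'badbbbff'
  #5 SA[5]=1  'baffceecfdacccabcbcbfbadbbbff'
  #6 SA[6]=25  'bbbff'
  #7 SA[7]=26  'bbff'
  #8 SA[8]=16  'bcbcbfbadbbbff'
  #9 SA[9]=18  'bcbfbadbbbff'
  #10 SA[10]=20  'bfbadbbbff'
  #11 SA[11]=27  'bff'
  #12 SA[12]=14  'cabcbcbfbadbbbff'
  #13 SA[13]=17  'cbcbfbadbbbff'
  #14 SA[14]=19  'cbfbadbbbff'
  #15 SA[15]=13  'ccabcbcbfbadbbbff'
  #16 SA[16]=12  'cccabcbcbfbadbbbff'
  #17 SA[17]=5  'ceecfdacccabcbcbfbadbbbff'
  #18 SA[18]=8  'cfdacccabcbcbfbadbbbff'
  #19 SA[19]=10  'dacccabcbcbfbadbbbff'
  #20 SA[20]=24  'dbbbff'
  #21 SA[21]=0  'ebaffceecfdacccabcbcbfbadbbbff'
  #22 SA[22]=7  'ecfdacccabcbcbfbadbbbff'
  #23 SA[23]=6  'eecfdacccabcbcbfbadbbbff'
  #24 SA[24]=29  'f'
  #25 SA[25]=21  'fbadbbbff'
  #26 SA[26]=4  'fceecfdacccabcbcbfbadbbbff'
  #27 SA[27]=9  'fdacccabcbcbfbadbbbff'
  #28 SA[28]=28  'ff'
  #29 SA[29]=3  'ffceecfdacccabcbcbfbadbbbff'

SA = [15, 11, 23, 2, 22, 1, 25, 26, 16, 18, 20, 27, 14, 17, 19, 13, 12, 5, 8, 10, 24, 0, 7, 6, 29, 21, 4, 9, 28, 3]
i: (SA[i-1],SA[i]) lcp shared
  1: (15,11) 1 'a'
  2: (11,23) 1 'a'
  3: (23,2) 1 'a'
  4: (2,22) 0 ''
  5: (22,1) 2 'ba'
  6: (1,25) 1 'b'
  7: (25,26) 2 'bb'
  8: (26,16) 1 'b'
  9: (16,18) 3 'bcb'
  10: (18,20) 1 'b'
  11: (20,27) 2 'bf'
  12: (27,14) 0 ''
  13: (14,17) 1 'c'
  14: (17,19) 2 'cb'
  15: (19,13) 1 'c'
  16: (13,12) 2 'cc'
  17: (12,5) 1 'c'
  18: (5,8) 1 'c'
  19: (8,10) 0 ''
  20: (10,24) 1 'd'
  21: (24,0) 0 ''
  22: (0,7) 1 'e'
  23: (7,6) 1 'e'
  24: (6,29) 0 ''
  25: (29,21) 1 'f'
  26: (21,4) 1 'f'
  27: (4,9) 1 'f'
  28: (9,28) 1 'f'
  29: (28,3) 2 'ff'

n(n+1)/2 = 30·31/2 = 465
Σ LCP = 0 + 1 + 1 + 1 + 0 + 2 + 1 + 2 + 1 + 3 + 1 + 2 + 0 + 1 + 2 + 1 + 2 + 1 + 1 + 0 + 1 + 0 + 1 + 1 + 0 + 1 + 1 + 1 + 1 + 2 = 32
distinct = 465 − 32 = 433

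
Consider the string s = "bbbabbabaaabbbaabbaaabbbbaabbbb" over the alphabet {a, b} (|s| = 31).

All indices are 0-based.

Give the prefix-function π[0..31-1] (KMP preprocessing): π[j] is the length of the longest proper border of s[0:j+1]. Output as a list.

π[0] = 0
j=1 s[j]='b': π[1]=1 (border 'b')
j=2 s[j]='b': π[2]=2 (border 'bb')
j=3 s[j]='a': k: 2→1→0; π[3]=0 (border '')
j=4 s[j]='b': π[4]=1 (border 'b')
j=5 s[j]='b': π[5]=2 (border 'bb')
j=6 s[j]='a': k: 2→1→0; π[6]=0 (border '')
j=7 s[j]='b': π[7]=1 (border 'b')
j=8 s[j]='a': k: 1→0; π[8]=0 (border '')
j=9 s[j]='a': π[9]=0 (border '')
j=10 s[j]='a': π[10]=0 (border '')
j=11 s[j]='b': π[11]=1 (border 'b')
j=12 s[j]='b': π[12]=2 (border 'bb')
j=13 s[j]='b': π[13]=3 (border 'bbb')
j=14 s[j]='a': π[14]=4 (border 'bbba')
j=15 s[j]='a': k: 4→0; π[15]=0 (border '')
j=16 s[j]='b': π[16]=1 (border 'b')
j=17 s[j]='b': π[17]=2 (border 'bb')
j=18 s[j]='a': k: 2→1→0; π[18]=0 (border '')
j=19 s[j]='a': π[19]=0 (border '')
j=20 s[j]='a': π[20]=0 (border '')
j=21 s[j]='b': π[21]=1 (border 'b')
j=22 s[j]='b': π[22]=2 (border 'bb')
j=23 s[j]='b': π[23]=3 (border 'bbb')
j=24 s[j]='b': k: 3→2; π[24]=3 (border 'bbb')
j=25 s[j]='a': π[25]=4 (border 'bbba')
j=26 s[j]='a': k: 4→0; π[26]=0 (border '')
j=27 s[j]='b': π[27]=1 (border 'b')
j=28 s[j]='b': π[28]=2 (border 'bb')
j=29 s[j]='b': π[29]=3 (border 'bbb')
j=30 s[j]='b': k: 3→2; π[30]=3 (border 'bbb')

[0, 1, 2, 0, 1, 2, 0, 1, 0, 0, 0, 1, 2, 3, 4, 0, 1, 2, 0, 0, 0, 1, 2, 3, 3, 4, 0, 1, 2, 3, 3]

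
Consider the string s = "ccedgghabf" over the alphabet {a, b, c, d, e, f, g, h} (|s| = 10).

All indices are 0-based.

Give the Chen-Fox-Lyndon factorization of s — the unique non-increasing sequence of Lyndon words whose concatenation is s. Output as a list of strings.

emit factor 1: 'ccedggh' (i=0, period=7)
emit factor 2: 'abf' (i=7, period=3)

["ccedggh", "abf"]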